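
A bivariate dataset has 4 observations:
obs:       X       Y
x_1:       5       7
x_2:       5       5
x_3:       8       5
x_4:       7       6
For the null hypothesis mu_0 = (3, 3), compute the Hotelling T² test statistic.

Step 1 — sample mean vector:
  mean(X) = (5 + 5 + 8 + 7) / 4 = 25/4 = 6.25
  mean(Y) = (7 + 5 + 5 + 6) / 4 = 23/4 = 5.75
  x̄ = (6.25, 5.75),  deviation x̄ - mu_0 = (6.25, 5.75) - (3, 3) = (3.25, 2.75).

Step 2 — sample covariance matrix, S[i,j] = (1/(n-1)) · Σ_k (x_{k,i} - mean_i) · (x_{k,j} - mean_j), divisor n-1 = 3:
  S[X,X] = ((-1.25)·(-1.25) + (-1.25)·(-1.25) + (1.75)·(1.75) + (0.75)·(0.75)) / 3 = 6.75/3 = 2.25
  S[X,Y] = ((-1.25)·(1.25) + (-1.25)·(-0.75) + (1.75)·(-0.75) + (0.75)·(0.25)) / 3 = -1.75/3 = -0.5833
  S[Y,Y] = ((1.25)·(1.25) + (-0.75)·(-0.75) + (-0.75)·(-0.75) + (0.25)·(0.25)) / 3 = 2.75/3 = 0.9167
  S = [[2.25, -0.5833],
 [-0.5833, 0.9167]].

Step 3 — invert S. det(S) = 2.25·0.9167 - (-0.5833)² = 1.7222.
  S^{-1} = (1/det) · [[d, -b], [-b, a]] = [[0.5323, 0.3387],
 [0.3387, 1.3065]].

Step 4 — quadratic form (x̄ - mu_0)^T · S^{-1} · (x̄ - mu_0):
  S^{-1} · (x̄ - mu_0) = (2.6613, 4.6935),
  (x̄ - mu_0)^T · [...] = (3.25)·(2.6613) + (2.75)·(4.6935) = 21.5565.

Step 5 — scale by n: T² = 4 · 21.5565 = 86.2258.

T² ≈ 86.2258


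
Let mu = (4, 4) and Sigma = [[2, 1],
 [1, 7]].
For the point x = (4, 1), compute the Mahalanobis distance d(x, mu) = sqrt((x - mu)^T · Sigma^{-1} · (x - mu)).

Step 1 — centre the observation: (x - mu) = (0, -3).

Step 2 — invert Sigma. det(Sigma) = 2·7 - (1)² = 13.
  Sigma^{-1} = (1/det) · [[d, -b], [-b, a]] = [[0.5385, -0.0769],
 [-0.0769, 0.1538]].

Step 3 — form the quadratic (x - mu)^T · Sigma^{-1} · (x - mu):
  Sigma^{-1} · (x - mu) = (0.2308, -0.4615).
  (x - mu)^T · [Sigma^{-1} · (x - mu)] = (0)·(0.2308) + (-3)·(-0.4615) = 1.3846.

Step 4 — take square root: d = √(1.3846) ≈ 1.1767.

d(x, mu) = √(1.3846) ≈ 1.1767


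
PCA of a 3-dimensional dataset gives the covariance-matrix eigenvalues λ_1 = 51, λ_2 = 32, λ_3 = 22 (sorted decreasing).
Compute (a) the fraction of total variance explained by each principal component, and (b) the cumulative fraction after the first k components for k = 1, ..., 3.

Step 1 — total variance = trace(Sigma) = Σ λ_i = 51 + 32 + 22 = 105.

Step 2 — fraction explained by component i = λ_i / Σ λ:
  PC1: 51/105 = 0.4857
  PC2: 32/105 = 0.3048
  PC3: 22/105 = 0.2095

Step 3 — cumulative fraction after k components = (λ_1 + ... + λ_k) / Σ λ:
  k = 1: 51/105 = 0.4857
  k = 2: (51 + 32)/105 = 83/105 = 0.7905
  k = 3: (51 + 32 + 22)/105 = 105/105 = 1

Summary (fraction, with percent):

explained: PC1 0.4857 (48.57%), PC2 0.3048 (30.48%), PC3 0.2095 (20.95%);  cumulative: 0.4857, 0.7905, 1


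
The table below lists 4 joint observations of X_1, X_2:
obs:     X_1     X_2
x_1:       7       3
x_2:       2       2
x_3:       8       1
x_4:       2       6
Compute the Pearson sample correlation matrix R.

Step 1 — column means:
  mean(X_1) = (7 + 2 + 8 + 2) / 4 = 19/4 = 4.75
  mean(X_2) = (3 + 2 + 1 + 6) / 4 = 12/4 = 3

Step 2 — sample variances and covariances s[i,j] = (1/(n-1)) · Σ_k (x_{k,i} - mean_i) · (x_{k,j} - mean_j), with n-1 = 3:
  s[X_1,X_1] = ((2.25)·(2.25) + (-2.75)·(-2.75) + (3.25)·(3.25) + (-2.75)·(-2.75)) / 3 = 30.75/3 = 10.25
  s[X_1,X_2] = ((2.25)·(0) + (-2.75)·(-1) + (3.25)·(-2) + (-2.75)·(3)) / 3 = -12/3 = -4
  s[X_2,X_2] = ((0)·(0) + (-1)·(-1) + (-2)·(-2) + (3)·(3)) / 3 = 14/3 = 4.6667
  Sample standard deviations s_i = √(s[i,i]):
  s(X_1) = √(10.25) = 3.2016
  s(X_2) = √(4.6667) = 2.1602

Step 3 — r_{ij} = s_{ij} / (s_i · s_j):
  r[X_1,X_1] = 1 (diagonal).
  r[X_1,X_2] = -4 / (3.2016 · 2.1602) = -4 / 6.9162 = -0.5784
  r[X_2,X_2] = 1 (diagonal).

R is symmetric with unit diagonal. Assembling:

R = [[1, -0.5784],
 [-0.5784, 1]]


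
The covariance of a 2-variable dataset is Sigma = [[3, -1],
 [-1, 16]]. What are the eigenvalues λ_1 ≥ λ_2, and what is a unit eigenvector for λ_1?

Step 1 — characteristic polynomial of 2×2 Sigma:
  det(Sigma - λI) = λ² - trace · λ + det = 0.
  trace = 3 + 16 = 19, det = 3·16 - (-1)² = 47.
Step 2 — discriminant:
  Δ = trace² - 4·det = 361 - 188 = 173.
Step 3 — eigenvalues:
  λ = (trace ± √Δ)/2 = (19 ± 13.1529)/2,
  λ_1 = 16.0765,  λ_2 = 2.9235.

Step 4 — unit eigenvector for λ_1: solve (Sigma - λ_1 I)v = 0. First row:
  (3 - 16.0765)·v_x + (-1)·v_y = 0, i.e. (-13.0765)·v_x + (-1)·v_y = 0,
  so v ∝ (b, λ_1 - a) = (-1, 13.0765); multiply by -1 so the first entry is positive: u = (1, -13.0765).
  ||u|| = √((1)² + (-13.0765)²) = √(171.9942) ≈ 13.1147,
  v_1 = u/||u|| ≈ (0.0763, -0.9971) (||v_1|| = 1).

λ_1 = 16.0765,  λ_2 = 2.9235;  v_1 ≈ (0.0763, -0.9971)


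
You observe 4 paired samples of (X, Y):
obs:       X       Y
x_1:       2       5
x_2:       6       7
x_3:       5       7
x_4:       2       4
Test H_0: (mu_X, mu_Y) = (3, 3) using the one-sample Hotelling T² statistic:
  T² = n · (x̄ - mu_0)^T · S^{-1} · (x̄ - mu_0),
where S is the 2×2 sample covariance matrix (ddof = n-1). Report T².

Step 1 — sample mean vector:
  mean(X) = (2 + 6 + 5 + 2) / 4 = 15/4 = 3.75
  mean(Y) = (5 + 7 + 7 + 4) / 4 = 23/4 = 5.75
  x̄ = (3.75, 5.75),  deviation x̄ - mu_0 = (3.75, 5.75) - (3, 3) = (0.75, 2.75).

Step 2 — sample covariance matrix, S[i,j] = (1/(n-1)) · Σ_k (x_{k,i} - mean_i) · (x_{k,j} - mean_j), divisor n-1 = 3:
  S[X,X] = ((-1.75)·(-1.75) + (2.25)·(2.25) + (1.25)·(1.25) + (-1.75)·(-1.75)) / 3 = 12.75/3 = 4.25
  S[X,Y] = ((-1.75)·(-0.75) + (2.25)·(1.25) + (1.25)·(1.25) + (-1.75)·(-1.75)) / 3 = 8.75/3 = 2.9167
  S[Y,Y] = ((-0.75)·(-0.75) + (1.25)·(1.25) + (1.25)·(1.25) + (-1.75)·(-1.75)) / 3 = 6.75/3 = 2.25
  S = [[4.25, 2.9167],
 [2.9167, 2.25]].

Step 3 — invert S. det(S) = 4.25·2.25 - (2.9167)² = 1.0556.
  S^{-1} = (1/det) · [[d, -b], [-b, a]] = [[2.1316, -2.7632],
 [-2.7632, 4.0263]].

Step 4 — quadratic form (x̄ - mu_0)^T · S^{-1} · (x̄ - mu_0):
  S^{-1} · (x̄ - mu_0) = (-6, 9),
  (x̄ - mu_0)^T · [...] = (0.75)·(-6) + (2.75)·(9) = 20.25.

Step 5 — scale by n: T² = 4 · 20.25 = 81.

T² ≈ 81


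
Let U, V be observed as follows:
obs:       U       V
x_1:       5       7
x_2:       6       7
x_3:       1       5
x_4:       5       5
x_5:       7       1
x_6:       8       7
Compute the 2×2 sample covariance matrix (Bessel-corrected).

Step 1 — column means:
  mean(U) = (5 + 6 + 1 + 5 + 7 + 8) / 6 = 32/6 = 5.3333
  mean(V) = (7 + 7 + 5 + 5 + 1 + 7) / 6 = 32/6 = 5.3333

Step 2 — sample covariance S[i,j] = (1/(n-1)) · Σ_k (x_{k,i} - mean_i) · (x_{k,j} - mean_j), with n-1 = 5.
  S[U,U] = ((-0.3333)·(-0.3333) + (0.6667)·(0.6667) + (-4.3333)·(-4.3333) + (-0.3333)·(-0.3333) + (1.6667)·(1.6667) + (2.6667)·(2.6667)) / 5 = 29.3333/5 = 5.8667
  S[U,V] = ((-0.3333)·(1.6667) + (0.6667)·(1.6667) + (-4.3333)·(-0.3333) + (-0.3333)·(-0.3333) + (1.6667)·(-4.3333) + (2.6667)·(1.6667)) / 5 = -0.6667/5 = -0.1333
  S[V,V] = ((1.6667)·(1.6667) + (1.6667)·(1.6667) + (-0.3333)·(-0.3333) + (-0.3333)·(-0.3333) + (-4.3333)·(-4.3333) + (1.6667)·(1.6667)) / 5 = 27.3333/5 = 5.4667

S is symmetric (S[j,i] = S[i,j]). Assembling:

S = [[5.8667, -0.1333],
 [-0.1333, 5.4667]]


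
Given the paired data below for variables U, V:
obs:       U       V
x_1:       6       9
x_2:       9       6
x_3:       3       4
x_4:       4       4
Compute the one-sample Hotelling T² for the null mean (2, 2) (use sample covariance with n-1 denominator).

Step 1 — sample mean vector:
  mean(U) = (6 + 9 + 3 + 4) / 4 = 22/4 = 5.5
  mean(V) = (9 + 6 + 4 + 4) / 4 = 23/4 = 5.75
  x̄ = (5.5, 5.75),  deviation x̄ - mu_0 = (5.5, 5.75) - (2, 2) = (3.5, 3.75).

Step 2 — sample covariance matrix, S[i,j] = (1/(n-1)) · Σ_k (x_{k,i} - mean_i) · (x_{k,j} - mean_j), divisor n-1 = 3:
  S[U,U] = ((0.5)·(0.5) + (3.5)·(3.5) + (-2.5)·(-2.5) + (-1.5)·(-1.5)) / 3 = 21/3 = 7
  S[U,V] = ((0.5)·(3.25) + (3.5)·(0.25) + (-2.5)·(-1.75) + (-1.5)·(-1.75)) / 3 = 9.5/3 = 3.1667
  S[V,V] = ((3.25)·(3.25) + (0.25)·(0.25) + (-1.75)·(-1.75) + (-1.75)·(-1.75)) / 3 = 16.75/3 = 5.5833
  S = [[7, 3.1667],
 [3.1667, 5.5833]].

Step 3 — invert S. det(S) = 7·5.5833 - (3.1667)² = 29.0556.
  S^{-1} = (1/det) · [[d, -b], [-b, a]] = [[0.1922, -0.109],
 [-0.109, 0.2409]].

Step 4 — quadratic form (x̄ - mu_0)^T · S^{-1} · (x̄ - mu_0):
  S^{-1} · (x̄ - mu_0) = (0.2639, 0.522),
  (x̄ - mu_0)^T · [...] = (3.5)·(0.2639) + (3.75)·(0.522) = 2.881.

Step 5 — scale by n: T² = 4 · 2.881 = 11.5239.

T² ≈ 11.5239


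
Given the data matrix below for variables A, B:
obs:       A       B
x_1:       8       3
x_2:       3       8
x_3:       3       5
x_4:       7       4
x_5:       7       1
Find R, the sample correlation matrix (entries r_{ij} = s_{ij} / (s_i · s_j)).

Step 1 — column means:
  mean(A) = (8 + 3 + 3 + 7 + 7) / 5 = 28/5 = 5.6
  mean(B) = (3 + 8 + 5 + 4 + 1) / 5 = 21/5 = 4.2

Step 2 — sample variances and covariances s[i,j] = (1/(n-1)) · Σ_k (x_{k,i} - mean_i) · (x_{k,j} - mean_j), with n-1 = 4:
  s[A,A] = ((2.4)·(2.4) + (-2.6)·(-2.6) + (-2.6)·(-2.6) + (1.4)·(1.4) + (1.4)·(1.4)) / 4 = 23.2/4 = 5.8
  s[A,B] = ((2.4)·(-1.2) + (-2.6)·(3.8) + (-2.6)·(0.8) + (1.4)·(-0.2) + (1.4)·(-3.2)) / 4 = -19.6/4 = -4.9
  s[B,B] = ((-1.2)·(-1.2) + (3.8)·(3.8) + (0.8)·(0.8) + (-0.2)·(-0.2) + (-3.2)·(-3.2)) / 4 = 26.8/4 = 6.7
  Sample standard deviations s_i = √(s[i,i]):
  s(A) = √(5.8) = 2.4083
  s(B) = √(6.7) = 2.5884

Step 3 — r_{ij} = s_{ij} / (s_i · s_j):
  r[A,A] = 1 (diagonal).
  r[A,B] = -4.9 / (2.4083 · 2.5884) = -4.9 / 6.2338 = -0.786
  r[B,B] = 1 (diagonal).

R is symmetric with unit diagonal. Assembling:

R = [[1, -0.786],
 [-0.786, 1]]


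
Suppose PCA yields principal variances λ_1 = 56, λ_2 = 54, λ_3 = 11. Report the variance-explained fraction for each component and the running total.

Step 1 — total variance = trace(Sigma) = Σ λ_i = 56 + 54 + 11 = 121.

Step 2 — fraction explained by component i = λ_i / Σ λ:
  PC1: 56/121 = 0.4628
  PC2: 54/121 = 0.4463
  PC3: 11/121 = 0.0909

Step 3 — cumulative fraction after k components = (λ_1 + ... + λ_k) / Σ λ:
  k = 1: 56/121 = 0.4628
  k = 2: (56 + 54)/121 = 110/121 = 0.9091
  k = 3: (56 + 54 + 11)/121 = 121/121 = 1

Summary (fraction, with percent):

explained: PC1 0.4628 (46.28%), PC2 0.4463 (44.63%), PC3 0.0909 (9.09%);  cumulative: 0.4628, 0.9091, 1


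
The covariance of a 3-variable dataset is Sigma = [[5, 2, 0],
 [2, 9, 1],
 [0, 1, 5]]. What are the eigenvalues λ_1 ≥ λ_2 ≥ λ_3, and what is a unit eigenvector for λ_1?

Step 1 — characteristic polynomial p(λ) = det(λI - Sigma) = λ³ - tr·λ² + c_1·λ - det, where tr = trace, c_1 = sum of the principal 2×2 minors, det = det(Sigma):
  tr = 5 + 9 + 5 = 19,
  c_1 = (5·9 - (2)²) + (5·5 - (0)²) + (9·5 - (1)²) = 41 + 25 + 44 = 110,
  det = 5·(9·5 - (1)²) - (2)·((2)·5 - (1)·(0)) + (0)·((2)·(1) - 9·(0)) = 5·(44) - (2)·(10) + (0)·(2) = 200.
  So p(λ) = λ³ - 19λ² + 110λ - 200.
Step 2 — look for an integer root (rational root theorem: any rational root is an integer divisor of 200). Testing λ = 4:
  p(4) = 64 - 304 + 440 - 200 = 0  ✓
  Dividing out (λ - 4): p(λ) = (λ - 4)(λ² - 15λ + 50).
Step 3 — remaining eigenvalues from the quadratic λ² - 15λ + 50 = 0:
  Δ = 15² - 4·50 = 225 - 200 = 25,  λ = (15 ± √25)/2 = (15 ± 5)/2 = 10 or 5.
  Sorted: λ_1 = 10,  λ_2 = 5,  λ_3 = 4  (check: sum = 19 = tr ✓).

Step 4 — unit eigenvector for λ_1 = 10: v spans the null space of (Sigma - λ_1 I), whose rows are
  r_1 = (-5, 2, 0),  r_2 = (2, -1, 1),  r_3 = (0, 1, -5).
  v is orthogonal to every row, so take v ∝ r_1 × r_2 = ((2)·(1) - (0)·(-1), (0)·(2) - (-5)·(1), (-5)·(-1) - (2)·(2)) = (2, 5, 1).
  Let u = (2, 5, 1).
  ||u|| = √((2)² + (5)² + (1)²) = √(30) ≈ 5.4772,  v_1 = u/||u|| ≈ (0.3651, 0.9129, 0.1826) (||v_1|| = 1).

λ_1 = 10,  λ_2 = 5,  λ_3 = 4;  v_1 ≈ (0.3651, 0.9129, 0.1826)


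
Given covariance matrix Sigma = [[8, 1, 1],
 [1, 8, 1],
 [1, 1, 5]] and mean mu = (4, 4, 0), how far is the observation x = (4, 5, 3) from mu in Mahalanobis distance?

Step 1 — centre the observation: (x - mu) = (0, 1, 3).

Step 2 — invert Sigma (cofactor / det for 3×3, or solve directly):
  Sigma^{-1} = [[0.1296, -0.0133, -0.0233],
 [-0.0133, 0.1296, -0.0233],
 [-0.0233, -0.0233, 0.2093]].

Step 3 — form the quadratic (x - mu)^T · Sigma^{-1} · (x - mu):
  Sigma^{-1} · (x - mu) = (-0.0831, 0.0598, 0.6047).
  (x - mu)^T · [Sigma^{-1} · (x - mu)] = (0)·(-0.0831) + (1)·(0.0598) + (3)·(0.6047) = 1.8738.

Step 4 — take square root: d = √(1.8738) ≈ 1.3689.

d(x, mu) = √(1.8738) ≈ 1.3689


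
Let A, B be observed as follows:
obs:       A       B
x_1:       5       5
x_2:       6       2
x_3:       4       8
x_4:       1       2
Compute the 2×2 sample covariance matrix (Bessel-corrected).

Step 1 — column means:
  mean(A) = (5 + 6 + 4 + 1) / 4 = 16/4 = 4
  mean(B) = (5 + 2 + 8 + 2) / 4 = 17/4 = 4.25

Step 2 — sample covariance S[i,j] = (1/(n-1)) · Σ_k (x_{k,i} - mean_i) · (x_{k,j} - mean_j), with n-1 = 3.
  S[A,A] = ((1)·(1) + (2)·(2) + (0)·(0) + (-3)·(-3)) / 3 = 14/3 = 4.6667
  S[A,B] = ((1)·(0.75) + (2)·(-2.25) + (0)·(3.75) + (-3)·(-2.25)) / 3 = 3/3 = 1
  S[B,B] = ((0.75)·(0.75) + (-2.25)·(-2.25) + (3.75)·(3.75) + (-2.25)·(-2.25)) / 3 = 24.75/3 = 8.25

S is symmetric (S[j,i] = S[i,j]). Assembling:

S = [[4.6667, 1],
 [1, 8.25]]


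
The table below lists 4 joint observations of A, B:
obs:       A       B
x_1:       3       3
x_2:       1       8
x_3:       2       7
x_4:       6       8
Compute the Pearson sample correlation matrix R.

Step 1 — column means:
  mean(A) = (3 + 1 + 2 + 6) / 4 = 12/4 = 3
  mean(B) = (3 + 8 + 7 + 8) / 4 = 26/4 = 6.5

Step 2 — sample variances and covariances s[i,j] = (1/(n-1)) · Σ_k (x_{k,i} - mean_i) · (x_{k,j} - mean_j), with n-1 = 3:
  s[A,A] = ((0)·(0) + (-2)·(-2) + (-1)·(-1) + (3)·(3)) / 3 = 14/3 = 4.6667
  s[A,B] = ((0)·(-3.5) + (-2)·(1.5) + (-1)·(0.5) + (3)·(1.5)) / 3 = 1/3 = 0.3333
  s[B,B] = ((-3.5)·(-3.5) + (1.5)·(1.5) + (0.5)·(0.5) + (1.5)·(1.5)) / 3 = 17/3 = 5.6667
  Sample standard deviations s_i = √(s[i,i]):
  s(A) = √(4.6667) = 2.1602
  s(B) = √(5.6667) = 2.3805

Step 3 — r_{ij} = s_{ij} / (s_i · s_j):
  r[A,A] = 1 (diagonal).
  r[A,B] = 0.3333 / (2.1602 · 2.3805) = 0.3333 / 5.1424 = 0.0648
  r[B,B] = 1 (diagonal).

R is symmetric with unit diagonal. Assembling:

R = [[1, 0.0648],
 [0.0648, 1]]


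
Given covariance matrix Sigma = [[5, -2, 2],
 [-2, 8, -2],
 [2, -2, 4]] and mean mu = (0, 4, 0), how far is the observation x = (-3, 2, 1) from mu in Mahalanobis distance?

Step 1 — centre the observation: (x - mu) = (-3, -2, 1).

Step 2 — invert Sigma (cofactor / det for 3×3, or solve directly):
  Sigma^{-1} = [[0.2593, 0.037, -0.1111],
 [0.037, 0.1481, 0.0556],
 [-0.1111, 0.0556, 0.3333]].

Step 3 — form the quadratic (x - mu)^T · Sigma^{-1} · (x - mu):
  Sigma^{-1} · (x - mu) = (-0.963, -0.3519, 0.5556).
  (x - mu)^T · [Sigma^{-1} · (x - mu)] = (-3)·(-0.963) + (-2)·(-0.3519) + (1)·(0.5556) = 4.1481.

Step 4 — take square root: d = √(4.1481) ≈ 2.0367.

d(x, mu) = √(4.1481) ≈ 2.0367


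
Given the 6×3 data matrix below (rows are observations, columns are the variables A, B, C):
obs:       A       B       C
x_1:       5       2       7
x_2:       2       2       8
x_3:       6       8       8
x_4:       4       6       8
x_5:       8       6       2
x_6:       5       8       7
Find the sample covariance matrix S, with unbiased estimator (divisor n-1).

Step 1 — column means:
  mean(A) = (5 + 2 + 6 + 4 + 8 + 5) / 6 = 30/6 = 5
  mean(B) = (2 + 2 + 8 + 6 + 6 + 8) / 6 = 32/6 = 5.3333
  mean(C) = (7 + 8 + 8 + 8 + 2 + 7) / 6 = 40/6 = 6.6667

Step 2 — sample covariance S[i,j] = (1/(n-1)) · Σ_k (x_{k,i} - mean_i) · (x_{k,j} - mean_j), with n-1 = 5.
  S[A,A] = ((0)·(0) + (-3)·(-3) + (1)·(1) + (-1)·(-1) + (3)·(3) + (0)·(0)) / 5 = 20/5 = 4
  S[A,B] = ((0)·(-3.3333) + (-3)·(-3.3333) + (1)·(2.6667) + (-1)·(0.6667) + (3)·(0.6667) + (0)·(2.6667)) / 5 = 14/5 = 2.8
  S[A,C] = ((0)·(0.3333) + (-3)·(1.3333) + (1)·(1.3333) + (-1)·(1.3333) + (3)·(-4.6667) + (0)·(0.3333)) / 5 = -18/5 = -3.6
  S[B,B] = ((-3.3333)·(-3.3333) + (-3.3333)·(-3.3333) + (2.6667)·(2.6667) + (0.6667)·(0.6667) + (0.6667)·(0.6667) + (2.6667)·(2.6667)) / 5 = 37.3333/5 = 7.4667
  S[B,C] = ((-3.3333)·(0.3333) + (-3.3333)·(1.3333) + (2.6667)·(1.3333) + (0.6667)·(1.3333) + (0.6667)·(-4.6667) + (2.6667)·(0.3333)) / 5 = -3.3333/5 = -0.6667
  S[C,C] = ((0.3333)·(0.3333) + (1.3333)·(1.3333) + (1.3333)·(1.3333) + (1.3333)·(1.3333) + (-4.6667)·(-4.6667) + (0.3333)·(0.3333)) / 5 = 27.3333/5 = 5.4667

S is symmetric (S[j,i] = S[i,j]). Assembling:

S = [[4, 2.8, -3.6],
 [2.8, 7.4667, -0.6667],
 [-3.6, -0.6667, 5.4667]]


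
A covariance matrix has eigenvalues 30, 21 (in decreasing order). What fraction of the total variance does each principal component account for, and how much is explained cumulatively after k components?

Step 1 — total variance = trace(Sigma) = Σ λ_i = 30 + 21 = 51.

Step 2 — fraction explained by component i = λ_i / Σ λ:
  PC1: 30/51 = 0.5882
  PC2: 21/51 = 0.4118

Step 3 — cumulative fraction after k components = (λ_1 + ... + λ_k) / Σ λ:
  k = 1: 30/51 = 0.5882
  k = 2: (30 + 21)/51 = 51/51 = 1

Summary (fraction, with percent):

explained: PC1 0.5882 (58.82%), PC2 0.4118 (41.18%);  cumulative: 0.5882, 1


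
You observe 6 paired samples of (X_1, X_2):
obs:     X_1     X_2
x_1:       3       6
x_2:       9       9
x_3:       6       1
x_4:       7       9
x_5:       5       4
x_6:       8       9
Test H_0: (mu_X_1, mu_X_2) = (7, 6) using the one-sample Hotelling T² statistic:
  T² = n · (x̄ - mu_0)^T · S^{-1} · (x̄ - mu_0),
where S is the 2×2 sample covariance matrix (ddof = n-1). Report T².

Step 1 — sample mean vector:
  mean(X_1) = (3 + 9 + 6 + 7 + 5 + 8) / 6 = 38/6 = 6.3333
  mean(X_2) = (6 + 9 + 1 + 9 + 4 + 9) / 6 = 38/6 = 6.3333
  x̄ = (6.3333, 6.3333),  deviation x̄ - mu_0 = (6.3333, 6.3333) - (7, 6) = (-0.6667, 0.3333).

Step 2 — sample covariance matrix, S[i,j] = (1/(n-1)) · Σ_k (x_{k,i} - mean_i) · (x_{k,j} - mean_j), divisor n-1 = 5:
  S[X_1,X_1] = ((-3.3333)·(-3.3333) + (2.6667)·(2.6667) + (-0.3333)·(-0.3333) + (0.6667)·(0.6667) + (-1.3333)·(-1.3333) + (1.6667)·(1.6667)) / 5 = 23.3333/5 = 4.6667
  S[X_1,X_2] = ((-3.3333)·(-0.3333) + (2.6667)·(2.6667) + (-0.3333)·(-5.3333) + (0.6667)·(2.6667) + (-1.3333)·(-2.3333) + (1.6667)·(2.6667)) / 5 = 19.3333/5 = 3.8667
  S[X_2,X_2] = ((-0.3333)·(-0.3333) + (2.6667)·(2.6667) + (-5.3333)·(-5.3333) + (2.6667)·(2.6667) + (-2.3333)·(-2.3333) + (2.6667)·(2.6667)) / 5 = 55.3333/5 = 11.0667
  S = [[4.6667, 3.8667],
 [3.8667, 11.0667]].

Step 3 — invert S. det(S) = 4.6667·11.0667 - (3.8667)² = 36.6933.
  S^{-1} = (1/det) · [[d, -b], [-b, a]] = [[0.3016, -0.1054],
 [-0.1054, 0.1272]].

Step 4 — quadratic form (x̄ - mu_0)^T · S^{-1} · (x̄ - mu_0):
  S^{-1} · (x̄ - mu_0) = (-0.2362, 0.1126),
  (x̄ - mu_0)^T · [...] = (-0.6667)·(-0.2362) + (0.3333)·(0.1126) = 0.195.

Step 5 — scale by n: T² = 6 · 0.195 = 1.1701.

T² ≈ 1.1701


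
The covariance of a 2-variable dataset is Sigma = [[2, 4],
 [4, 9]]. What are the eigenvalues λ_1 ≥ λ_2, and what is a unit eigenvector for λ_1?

Step 1 — characteristic polynomial of 2×2 Sigma:
  det(Sigma - λI) = λ² - trace · λ + det = 0.
  trace = 2 + 9 = 11, det = 2·9 - (4)² = 2.
Step 2 — discriminant:
  Δ = trace² - 4·det = 121 - 8 = 113.
Step 3 — eigenvalues:
  λ = (trace ± √Δ)/2 = (11 ± 10.6301)/2,
  λ_1 = 10.8151,  λ_2 = 0.1849.

Step 4 — unit eigenvector for λ_1: solve (Sigma - λ_1 I)v = 0. First row:
  (2 - 10.8151)·v_x + (4)·v_y = 0, i.e. (-8.8151)·v_x + (4)·v_y = 0,
  so v ∝ (b, λ_1 - a) = (4, 8.8151) = u.
  ||u|| = √((4)² + (8.8151)²) = √(93.7055) ≈ 9.6802,
  v_1 = u/||u|| ≈ (0.4132, 0.9106) (||v_1|| = 1).

λ_1 = 10.8151,  λ_2 = 0.1849;  v_1 ≈ (0.4132, 0.9106)


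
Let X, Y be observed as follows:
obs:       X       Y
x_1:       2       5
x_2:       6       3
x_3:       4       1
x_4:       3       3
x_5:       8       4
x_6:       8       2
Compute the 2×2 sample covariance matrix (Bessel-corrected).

Step 1 — column means:
  mean(X) = (2 + 6 + 4 + 3 + 8 + 8) / 6 = 31/6 = 5.1667
  mean(Y) = (5 + 3 + 1 + 3 + 4 + 2) / 6 = 18/6 = 3

Step 2 — sample covariance S[i,j] = (1/(n-1)) · Σ_k (x_{k,i} - mean_i) · (x_{k,j} - mean_j), with n-1 = 5.
  S[X,X] = ((-3.1667)·(-3.1667) + (0.8333)·(0.8333) + (-1.1667)·(-1.1667) + (-2.1667)·(-2.1667) + (2.8333)·(2.8333) + (2.8333)·(2.8333)) / 5 = 32.8333/5 = 6.5667
  S[X,Y] = ((-3.1667)·(2) + (0.8333)·(0) + (-1.1667)·(-2) + (-2.1667)·(0) + (2.8333)·(1) + (2.8333)·(-1)) / 5 = -4/5 = -0.8
  S[Y,Y] = ((2)·(2) + (0)·(0) + (-2)·(-2) + (0)·(0) + (1)·(1) + (-1)·(-1)) / 5 = 10/5 = 2

S is symmetric (S[j,i] = S[i,j]). Assembling:

S = [[6.5667, -0.8],
 [-0.8, 2]]


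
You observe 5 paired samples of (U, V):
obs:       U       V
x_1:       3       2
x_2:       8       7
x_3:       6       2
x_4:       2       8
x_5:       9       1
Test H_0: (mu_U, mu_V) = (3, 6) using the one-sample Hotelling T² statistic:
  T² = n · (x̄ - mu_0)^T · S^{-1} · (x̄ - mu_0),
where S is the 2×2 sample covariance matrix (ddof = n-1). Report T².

Step 1 — sample mean vector:
  mean(U) = (3 + 8 + 6 + 2 + 9) / 5 = 28/5 = 5.6
  mean(V) = (2 + 7 + 2 + 8 + 1) / 5 = 20/5 = 4
  x̄ = (5.6, 4),  deviation x̄ - mu_0 = (5.6, 4) - (3, 6) = (2.6, -2).

Step 2 — sample covariance matrix, S[i,j] = (1/(n-1)) · Σ_k (x_{k,i} - mean_i) · (x_{k,j} - mean_j), divisor n-1 = 4:
  S[U,U] = ((-2.6)·(-2.6) + (2.4)·(2.4) + (0.4)·(0.4) + (-3.6)·(-3.6) + (3.4)·(3.4)) / 4 = 37.2/4 = 9.3
  S[U,V] = ((-2.6)·(-2) + (2.4)·(3) + (0.4)·(-2) + (-3.6)·(4) + (3.4)·(-3)) / 4 = -13/4 = -3.25
  S[V,V] = ((-2)·(-2) + (3)·(3) + (-2)·(-2) + (4)·(4) + (-3)·(-3)) / 4 = 42/4 = 10.5
  S = [[9.3, -3.25],
 [-3.25, 10.5]].

Step 3 — invert S. det(S) = 9.3·10.5 - (-3.25)² = 87.0875.
  S^{-1} = (1/det) · [[d, -b], [-b, a]] = [[0.1206, 0.0373],
 [0.0373, 0.1068]].

Step 4 — quadratic form (x̄ - mu_0)^T · S^{-1} · (x̄ - mu_0):
  S^{-1} · (x̄ - mu_0) = (0.2388, -0.1165),
  (x̄ - mu_0)^T · [...] = (2.6)·(0.2388) + (-2)·(-0.1165) = 0.8541.

Step 5 — scale by n: T² = 5 · 0.8541 = 4.2704.

T² ≈ 4.2704


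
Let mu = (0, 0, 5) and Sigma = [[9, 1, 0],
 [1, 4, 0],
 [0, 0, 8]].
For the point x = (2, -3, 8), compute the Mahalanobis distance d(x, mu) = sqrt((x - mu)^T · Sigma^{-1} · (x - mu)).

Step 1 — centre the observation: (x - mu) = (2, -3, 3).

Step 2 — invert Sigma (cofactor / det for 3×3, or solve directly):
  Sigma^{-1} = [[0.1143, -0.0286, 0],
 [-0.0286, 0.2571, 0],
 [0, 0, 0.125]].

Step 3 — form the quadratic (x - mu)^T · Sigma^{-1} · (x - mu):
  Sigma^{-1} · (x - mu) = (0.3143, -0.8286, 0.375).
  (x - mu)^T · [Sigma^{-1} · (x - mu)] = (2)·(0.3143) + (-3)·(-0.8286) + (3)·(0.375) = 4.2393.

Step 4 — take square root: d = √(4.2393) ≈ 2.059.

d(x, mu) = √(4.2393) ≈ 2.059


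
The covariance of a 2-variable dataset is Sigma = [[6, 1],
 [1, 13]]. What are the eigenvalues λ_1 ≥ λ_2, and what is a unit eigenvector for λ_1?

Step 1 — characteristic polynomial of 2×2 Sigma:
  det(Sigma - λI) = λ² - trace · λ + det = 0.
  trace = 6 + 13 = 19, det = 6·13 - (1)² = 77.
Step 2 — discriminant:
  Δ = trace² - 4·det = 361 - 308 = 53.
Step 3 — eigenvalues:
  λ = (trace ± √Δ)/2 = (19 ± 7.2801)/2,
  λ_1 = 13.1401,  λ_2 = 5.8599.

Step 4 — unit eigenvector for λ_1: solve (Sigma - λ_1 I)v = 0. First row:
  (6 - 13.1401)·v_x + (1)·v_y = 0, i.e. (-7.1401)·v_x + (1)·v_y = 0,
  so v ∝ (b, λ_1 - a) = (1, 7.1401) = u.
  ||u|| = √((1)² + (7.1401)²) = √(51.9804) ≈ 7.2097,
  v_1 = u/||u|| ≈ (0.1387, 0.9903) (||v_1|| = 1).

λ_1 = 13.1401,  λ_2 = 5.8599;  v_1 ≈ (0.1387, 0.9903)


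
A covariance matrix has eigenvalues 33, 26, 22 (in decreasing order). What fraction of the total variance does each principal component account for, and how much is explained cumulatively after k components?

Step 1 — total variance = trace(Sigma) = Σ λ_i = 33 + 26 + 22 = 81.

Step 2 — fraction explained by component i = λ_i / Σ λ:
  PC1: 33/81 = 0.4074
  PC2: 26/81 = 0.321
  PC3: 22/81 = 0.2716

Step 3 — cumulative fraction after k components = (λ_1 + ... + λ_k) / Σ λ:
  k = 1: 33/81 = 0.4074
  k = 2: (33 + 26)/81 = 59/81 = 0.7284
  k = 3: (33 + 26 + 22)/81 = 81/81 = 1

Summary (fraction, with percent):

explained: PC1 0.4074 (40.74%), PC2 0.321 (32.1%), PC3 0.2716 (27.16%);  cumulative: 0.4074, 0.7284, 1


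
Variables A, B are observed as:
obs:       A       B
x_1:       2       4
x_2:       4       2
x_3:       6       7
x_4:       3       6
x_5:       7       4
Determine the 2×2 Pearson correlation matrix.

Step 1 — column means:
  mean(A) = (2 + 4 + 6 + 3 + 7) / 5 = 22/5 = 4.4
  mean(B) = (4 + 2 + 7 + 6 + 4) / 5 = 23/5 = 4.6

Step 2 — sample variances and covariances s[i,j] = (1/(n-1)) · Σ_k (x_{k,i} - mean_i) · (x_{k,j} - mean_j), with n-1 = 4:
  s[A,A] = ((-2.4)·(-2.4) + (-0.4)·(-0.4) + (1.6)·(1.6) + (-1.4)·(-1.4) + (2.6)·(2.6)) / 4 = 17.2/4 = 4.3
  s[A,B] = ((-2.4)·(-0.6) + (-0.4)·(-2.6) + (1.6)·(2.4) + (-1.4)·(1.4) + (2.6)·(-0.6)) / 4 = 2.8/4 = 0.7
  s[B,B] = ((-0.6)·(-0.6) + (-2.6)·(-2.6) + (2.4)·(2.4) + (1.4)·(1.4) + (-0.6)·(-0.6)) / 4 = 15.2/4 = 3.8
  Sample standard deviations s_i = √(s[i,i]):
  s(A) = √(4.3) = 2.0736
  s(B) = √(3.8) = 1.9494

Step 3 — r_{ij} = s_{ij} / (s_i · s_j):
  r[A,A] = 1 (diagonal).
  r[A,B] = 0.7 / (2.0736 · 1.9494) = 0.7 / 4.0423 = 0.1732
  r[B,B] = 1 (diagonal).

R is symmetric with unit diagonal. Assembling:

R = [[1, 0.1732],
 [0.1732, 1]]


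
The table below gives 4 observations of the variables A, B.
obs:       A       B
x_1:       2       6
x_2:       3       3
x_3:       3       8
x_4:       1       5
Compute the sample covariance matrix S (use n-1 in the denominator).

Step 1 — column means:
  mean(A) = (2 + 3 + 3 + 1) / 4 = 9/4 = 2.25
  mean(B) = (6 + 3 + 8 + 5) / 4 = 22/4 = 5.5

Step 2 — sample covariance S[i,j] = (1/(n-1)) · Σ_k (x_{k,i} - mean_i) · (x_{k,j} - mean_j), with n-1 = 3.
  S[A,A] = ((-0.25)·(-0.25) + (0.75)·(0.75) + (0.75)·(0.75) + (-1.25)·(-1.25)) / 3 = 2.75/3 = 0.9167
  S[A,B] = ((-0.25)·(0.5) + (0.75)·(-2.5) + (0.75)·(2.5) + (-1.25)·(-0.5)) / 3 = 0.5/3 = 0.1667
  S[B,B] = ((0.5)·(0.5) + (-2.5)·(-2.5) + (2.5)·(2.5) + (-0.5)·(-0.5)) / 3 = 13/3 = 4.3333

S is symmetric (S[j,i] = S[i,j]). Assembling:

S = [[0.9167, 0.1667],
 [0.1667, 4.3333]]


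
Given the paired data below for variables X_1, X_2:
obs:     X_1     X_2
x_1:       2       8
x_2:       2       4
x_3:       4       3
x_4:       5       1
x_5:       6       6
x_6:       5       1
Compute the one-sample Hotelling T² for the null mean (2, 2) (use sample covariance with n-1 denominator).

Step 1 — sample mean vector:
  mean(X_1) = (2 + 2 + 4 + 5 + 6 + 5) / 6 = 24/6 = 4
  mean(X_2) = (8 + 4 + 3 + 1 + 6 + 1) / 6 = 23/6 = 3.8333
  x̄ = (4, 3.8333),  deviation x̄ - mu_0 = (4, 3.8333) - (2, 2) = (2, 1.8333).

Step 2 — sample covariance matrix, S[i,j] = (1/(n-1)) · Σ_k (x_{k,i} - mean_i) · (x_{k,j} - mean_j), divisor n-1 = 5:
  S[X_1,X_1] = ((-2)·(-2) + (-2)·(-2) + (0)·(0) + (1)·(1) + (2)·(2) + (1)·(1)) / 5 = 14/5 = 2.8
  S[X_1,X_2] = ((-2)·(4.1667) + (-2)·(0.1667) + (0)·(-0.8333) + (1)·(-2.8333) + (2)·(2.1667) + (1)·(-2.8333)) / 5 = -10/5 = -2
  S[X_2,X_2] = ((4.1667)·(4.1667) + (0.1667)·(0.1667) + (-0.8333)·(-0.8333) + (-2.8333)·(-2.8333) + (2.1667)·(2.1667) + (-2.8333)·(-2.8333)) / 5 = 38.8333/5 = 7.7667
  S = [[2.8, -2],
 [-2, 7.7667]].

Step 3 — invert S. det(S) = 2.8·7.7667 - (-2)² = 17.7467.
  S^{-1} = (1/det) · [[d, -b], [-b, a]] = [[0.4376, 0.1127],
 [0.1127, 0.1578]].

Step 4 — quadratic form (x̄ - mu_0)^T · S^{-1} · (x̄ - mu_0):
  S^{-1} · (x̄ - mu_0) = (1.0819, 0.5147),
  (x̄ - mu_0)^T · [...] = (2)·(1.0819) + (1.8333)·(0.5147) = 3.1073.

Step 5 — scale by n: T² = 6 · 3.1073 = 18.6439.

T² ≈ 18.6439


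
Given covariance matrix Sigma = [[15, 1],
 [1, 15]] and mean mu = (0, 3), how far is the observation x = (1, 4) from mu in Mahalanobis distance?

Step 1 — centre the observation: (x - mu) = (1, 1).

Step 2 — invert Sigma. det(Sigma) = 15·15 - (1)² = 224.
  Sigma^{-1} = (1/det) · [[d, -b], [-b, a]] = [[0.067, -0.0045],
 [-0.0045, 0.067]].

Step 3 — form the quadratic (x - mu)^T · Sigma^{-1} · (x - mu):
  Sigma^{-1} · (x - mu) = (0.0625, 0.0625).
  (x - mu)^T · [Sigma^{-1} · (x - mu)] = (1)·(0.0625) + (1)·(0.0625) = 0.125.

Step 4 — take square root: d = √(0.125) ≈ 0.3536.

d(x, mu) = √(0.125) ≈ 0.3536


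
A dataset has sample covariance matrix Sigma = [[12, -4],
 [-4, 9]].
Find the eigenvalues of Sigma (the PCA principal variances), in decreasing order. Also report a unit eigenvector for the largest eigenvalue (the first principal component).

Step 1 — characteristic polynomial of 2×2 Sigma:
  det(Sigma - λI) = λ² - trace · λ + det = 0.
  trace = 12 + 9 = 21, det = 12·9 - (-4)² = 92.
Step 2 — discriminant:
  Δ = trace² - 4·det = 441 - 368 = 73.
Step 3 — eigenvalues:
  λ = (trace ± √Δ)/2 = (21 ± 8.544)/2,
  λ_1 = 14.772,  λ_2 = 6.228.

Step 4 — unit eigenvector for λ_1: solve (Sigma - λ_1 I)v = 0. First row:
  (12 - 14.772)·v_x + (-4)·v_y = 0, i.e. (-2.772)·v_x + (-4)·v_y = 0,
  so v ∝ (b, λ_1 - a) = (-4, 2.772); multiply by -1 so the first entry is positive: u = (4, -2.772).
  ||u|| = √((4)² + (-2.772)²) = √(23.684) ≈ 4.8666,
  v_1 = u/||u|| ≈ (0.8219, -0.5696) (||v_1|| = 1).

λ_1 = 14.772,  λ_2 = 6.228;  v_1 ≈ (0.8219, -0.5696)


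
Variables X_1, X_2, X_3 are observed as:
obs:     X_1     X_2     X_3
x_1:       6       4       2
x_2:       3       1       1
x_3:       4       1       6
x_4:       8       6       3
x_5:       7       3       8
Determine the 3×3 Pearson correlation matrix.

Step 1 — column means:
  mean(X_1) = (6 + 3 + 4 + 8 + 7) / 5 = 28/5 = 5.6
  mean(X_2) = (4 + 1 + 1 + 6 + 3) / 5 = 15/5 = 3
  mean(X_3) = (2 + 1 + 6 + 3 + 8) / 5 = 20/5 = 4

Step 2 — sample variances and covariances s[i,j] = (1/(n-1)) · Σ_k (x_{k,i} - mean_i) · (x_{k,j} - mean_j), with n-1 = 4:
  s[X_1,X_1] = ((0.4)·(0.4) + (-2.6)·(-2.6) + (-1.6)·(-1.6) + (2.4)·(2.4) + (1.4)·(1.4)) / 4 = 17.2/4 = 4.3
  s[X_1,X_2] = ((0.4)·(1) + (-2.6)·(-2) + (-1.6)·(-2) + (2.4)·(3) + (1.4)·(0)) / 4 = 16/4 = 4
  s[X_1,X_3] = ((0.4)·(-2) + (-2.6)·(-3) + (-1.6)·(2) + (2.4)·(-1) + (1.4)·(4)) / 4 = 7/4 = 1.75
  s[X_2,X_2] = ((1)·(1) + (-2)·(-2) + (-2)·(-2) + (3)·(3) + (0)·(0)) / 4 = 18/4 = 4.5
  s[X_2,X_3] = ((1)·(-2) + (-2)·(-3) + (-2)·(2) + (3)·(-1) + (0)·(4)) / 4 = -3/4 = -0.75
  s[X_3,X_3] = ((-2)·(-2) + (-3)·(-3) + (2)·(2) + (-1)·(-1) + (4)·(4)) / 4 = 34/4 = 8.5
  Sample standard deviations s_i = √(s[i,i]):
  s(X_1) = √(4.3) = 2.0736
  s(X_2) = √(4.5) = 2.1213
  s(X_3) = √(8.5) = 2.9155

Step 3 — r_{ij} = s_{ij} / (s_i · s_j):
  r[X_1,X_1] = 1 (diagonal).
  r[X_1,X_2] = 4 / (2.0736 · 2.1213) = 4 / 4.3989 = 0.9093
  r[X_1,X_3] = 1.75 / (2.0736 · 2.9155) = 1.75 / 6.0457 = 0.2895
  r[X_2,X_2] = 1 (diagonal).
  r[X_2,X_3] = -0.75 / (2.1213 · 2.9155) = -0.75 / 6.1847 = -0.1213
  r[X_3,X_3] = 1 (diagonal).

R is symmetric with unit diagonal. Assembling:

R = [[1, 0.9093, 0.2895],
 [0.9093, 1, -0.1213],
 [0.2895, -0.1213, 1]]


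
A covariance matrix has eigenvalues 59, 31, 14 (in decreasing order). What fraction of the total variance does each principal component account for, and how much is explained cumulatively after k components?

Step 1 — total variance = trace(Sigma) = Σ λ_i = 59 + 31 + 14 = 104.

Step 2 — fraction explained by component i = λ_i / Σ λ:
  PC1: 59/104 = 0.5673
  PC2: 31/104 = 0.2981
  PC3: 14/104 = 0.1346

Step 3 — cumulative fraction after k components = (λ_1 + ... + λ_k) / Σ λ:
  k = 1: 59/104 = 0.5673
  k = 2: (59 + 31)/104 = 90/104 = 0.8654
  k = 3: (59 + 31 + 14)/104 = 104/104 = 1

Summary (fraction, with percent):

explained: PC1 0.5673 (56.73%), PC2 0.2981 (29.81%), PC3 0.1346 (13.46%);  cumulative: 0.5673, 0.8654, 1


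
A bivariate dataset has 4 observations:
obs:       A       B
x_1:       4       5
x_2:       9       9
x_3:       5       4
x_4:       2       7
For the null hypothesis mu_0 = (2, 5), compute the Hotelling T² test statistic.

Step 1 — sample mean vector:
  mean(A) = (4 + 9 + 5 + 2) / 4 = 20/4 = 5
  mean(B) = (5 + 9 + 4 + 7) / 4 = 25/4 = 6.25
  x̄ = (5, 6.25),  deviation x̄ - mu_0 = (5, 6.25) - (2, 5) = (3, 1.25).

Step 2 — sample covariance matrix, S[i,j] = (1/(n-1)) · Σ_k (x_{k,i} - mean_i) · (x_{k,j} - mean_j), divisor n-1 = 3:
  S[A,A] = ((-1)·(-1) + (4)·(4) + (0)·(0) + (-3)·(-3)) / 3 = 26/3 = 8.6667
  S[A,B] = ((-1)·(-1.25) + (4)·(2.75) + (0)·(-2.25) + (-3)·(0.75)) / 3 = 10/3 = 3.3333
  S[B,B] = ((-1.25)·(-1.25) + (2.75)·(2.75) + (-2.25)·(-2.25) + (0.75)·(0.75)) / 3 = 14.75/3 = 4.9167
  S = [[8.6667, 3.3333],
 [3.3333, 4.9167]].

Step 3 — invert S. det(S) = 8.6667·4.9167 - (3.3333)² = 31.5.
  S^{-1} = (1/det) · [[d, -b], [-b, a]] = [[0.1561, -0.1058],
 [-0.1058, 0.2751]].

Step 4 — quadratic form (x̄ - mu_0)^T · S^{-1} · (x̄ - mu_0):
  S^{-1} · (x̄ - mu_0) = (0.336, 0.0265),
  (x̄ - mu_0)^T · [...] = (3)·(0.336) + (1.25)·(0.0265) = 1.041.

Step 5 — scale by n: T² = 4 · 1.041 = 4.164.

T² ≈ 4.164


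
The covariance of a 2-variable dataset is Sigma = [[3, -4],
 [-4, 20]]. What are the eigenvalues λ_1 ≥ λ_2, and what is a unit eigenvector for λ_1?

Step 1 — characteristic polynomial of 2×2 Sigma:
  det(Sigma - λI) = λ² - trace · λ + det = 0.
  trace = 3 + 20 = 23, det = 3·20 - (-4)² = 44.
Step 2 — discriminant:
  Δ = trace² - 4·det = 529 - 176 = 353.
Step 3 — eigenvalues:
  λ = (trace ± √Δ)/2 = (23 ± 18.7883)/2,
  λ_1 = 20.8941,  λ_2 = 2.1059.

Step 4 — unit eigenvector for λ_1: solve (Sigma - λ_1 I)v = 0. First row:
  (3 - 20.8941)·v_x + (-4)·v_y = 0, i.e. (-17.8941)·v_x + (-4)·v_y = 0,
  so v ∝ (b, λ_1 - a) = (-4, 17.8941); multiply by -1 so the first entry is positive: u = (4, -17.8941).
  ||u|| = √((4)² + (-17.8941)²) = √(336.2005) ≈ 18.3358,
  v_1 = u/||u|| ≈ (0.2182, -0.9759) (||v_1|| = 1).

λ_1 = 20.8941,  λ_2 = 2.1059;  v_1 ≈ (0.2182, -0.9759)


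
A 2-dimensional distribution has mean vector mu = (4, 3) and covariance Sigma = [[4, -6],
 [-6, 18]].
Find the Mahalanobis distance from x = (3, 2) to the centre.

Step 1 — centre the observation: (x - mu) = (-1, -1).

Step 2 — invert Sigma. det(Sigma) = 4·18 - (-6)² = 36.
  Sigma^{-1} = (1/det) · [[d, -b], [-b, a]] = [[0.5, 0.1667],
 [0.1667, 0.1111]].

Step 3 — form the quadratic (x - mu)^T · Sigma^{-1} · (x - mu):
  Sigma^{-1} · (x - mu) = (-0.6667, -0.2778).
  (x - mu)^T · [Sigma^{-1} · (x - mu)] = (-1)·(-0.6667) + (-1)·(-0.2778) = 0.9444.

Step 4 — take square root: d = √(0.9444) ≈ 0.9718.

d(x, mu) = √(0.9444) ≈ 0.9718


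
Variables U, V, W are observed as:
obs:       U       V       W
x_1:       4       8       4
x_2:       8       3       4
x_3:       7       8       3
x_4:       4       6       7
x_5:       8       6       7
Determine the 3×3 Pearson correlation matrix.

Step 1 — column means:
  mean(U) = (4 + 8 + 7 + 4 + 8) / 5 = 31/5 = 6.2
  mean(V) = (8 + 3 + 8 + 6 + 6) / 5 = 31/5 = 6.2
  mean(W) = (4 + 4 + 3 + 7 + 7) / 5 = 25/5 = 5

Step 2 — sample variances and covariances s[i,j] = (1/(n-1)) · Σ_k (x_{k,i} - mean_i) · (x_{k,j} - mean_j), with n-1 = 4:
  s[U,U] = ((-2.2)·(-2.2) + (1.8)·(1.8) + (0.8)·(0.8) + (-2.2)·(-2.2) + (1.8)·(1.8)) / 4 = 16.8/4 = 4.2
  s[U,V] = ((-2.2)·(1.8) + (1.8)·(-3.2) + (0.8)·(1.8) + (-2.2)·(-0.2) + (1.8)·(-0.2)) / 4 = -8.2/4 = -2.05
  s[U,W] = ((-2.2)·(-1) + (1.8)·(-1) + (0.8)·(-2) + (-2.2)·(2) + (1.8)·(2)) / 4 = -2/4 = -0.5
  s[V,V] = ((1.8)·(1.8) + (-3.2)·(-3.2) + (1.8)·(1.8) + (-0.2)·(-0.2) + (-0.2)·(-0.2)) / 4 = 16.8/4 = 4.2
  s[V,W] = ((1.8)·(-1) + (-3.2)·(-1) + (1.8)·(-2) + (-0.2)·(2) + (-0.2)·(2)) / 4 = -3/4 = -0.75
  s[W,W] = ((-1)·(-1) + (-1)·(-1) + (-2)·(-2) + (2)·(2) + (2)·(2)) / 4 = 14/4 = 3.5
  Sample standard deviations s_i = √(s[i,i]):
  s(U) = √(4.2) = 2.0494
  s(V) = √(4.2) = 2.0494
  s(W) = √(3.5) = 1.8708

Step 3 — r_{ij} = s_{ij} / (s_i · s_j):
  r[U,U] = 1 (diagonal).
  r[U,V] = -2.05 / (2.0494 · 2.0494) = -2.05 / 4.2 = -0.4881
  r[U,W] = -0.5 / (2.0494 · 1.8708) = -0.5 / 3.8341 = -0.1304
  r[V,V] = 1 (diagonal).
  r[V,W] = -0.75 / (2.0494 · 1.8708) = -0.75 / 3.8341 = -0.1956
  r[W,W] = 1 (diagonal).

R is symmetric with unit diagonal. Assembling:

R = [[1, -0.4881, -0.1304],
 [-0.4881, 1, -0.1956],
 [-0.1304, -0.1956, 1]]


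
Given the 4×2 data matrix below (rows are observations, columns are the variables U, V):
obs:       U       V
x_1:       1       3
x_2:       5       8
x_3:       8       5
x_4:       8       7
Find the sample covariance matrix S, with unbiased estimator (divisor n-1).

Step 1 — column means:
  mean(U) = (1 + 5 + 8 + 8) / 4 = 22/4 = 5.5
  mean(V) = (3 + 8 + 5 + 7) / 4 = 23/4 = 5.75

Step 2 — sample covariance S[i,j] = (1/(n-1)) · Σ_k (x_{k,i} - mean_i) · (x_{k,j} - mean_j), with n-1 = 3.
  S[U,U] = ((-4.5)·(-4.5) + (-0.5)·(-0.5) + (2.5)·(2.5) + (2.5)·(2.5)) / 3 = 33/3 = 11
  S[U,V] = ((-4.5)·(-2.75) + (-0.5)·(2.25) + (2.5)·(-0.75) + (2.5)·(1.25)) / 3 = 12.5/3 = 4.1667
  S[V,V] = ((-2.75)·(-2.75) + (2.25)·(2.25) + (-0.75)·(-0.75) + (1.25)·(1.25)) / 3 = 14.75/3 = 4.9167

S is symmetric (S[j,i] = S[i,j]). Assembling:

S = [[11, 4.1667],
 [4.1667, 4.9167]]


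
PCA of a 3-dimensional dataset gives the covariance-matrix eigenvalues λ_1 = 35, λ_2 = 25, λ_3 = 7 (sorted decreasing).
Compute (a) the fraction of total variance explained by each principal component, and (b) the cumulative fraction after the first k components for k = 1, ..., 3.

Step 1 — total variance = trace(Sigma) = Σ λ_i = 35 + 25 + 7 = 67.

Step 2 — fraction explained by component i = λ_i / Σ λ:
  PC1: 35/67 = 0.5224
  PC2: 25/67 = 0.3731
  PC3: 7/67 = 0.1045

Step 3 — cumulative fraction after k components = (λ_1 + ... + λ_k) / Σ λ:
  k = 1: 35/67 = 0.5224
  k = 2: (35 + 25)/67 = 60/67 = 0.8955
  k = 3: (35 + 25 + 7)/67 = 67/67 = 1

Summary (fraction, with percent):

explained: PC1 0.5224 (52.24%), PC2 0.3731 (37.31%), PC3 0.1045 (10.45%);  cumulative: 0.5224, 0.8955, 1


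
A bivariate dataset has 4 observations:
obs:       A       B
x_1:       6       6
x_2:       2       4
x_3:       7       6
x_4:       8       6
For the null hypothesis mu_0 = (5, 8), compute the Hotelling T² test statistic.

Step 1 — sample mean vector:
  mean(A) = (6 + 2 + 7 + 8) / 4 = 23/4 = 5.75
  mean(B) = (6 + 4 + 6 + 6) / 4 = 22/4 = 5.5
  x̄ = (5.75, 5.5),  deviation x̄ - mu_0 = (5.75, 5.5) - (5, 8) = (0.75, -2.5).

Step 2 — sample covariance matrix, S[i,j] = (1/(n-1)) · Σ_k (x_{k,i} - mean_i) · (x_{k,j} - mean_j), divisor n-1 = 3:
  S[A,A] = ((0.25)·(0.25) + (-3.75)·(-3.75) + (1.25)·(1.25) + (2.25)·(2.25)) / 3 = 20.75/3 = 6.9167
  S[A,B] = ((0.25)·(0.5) + (-3.75)·(-1.5) + (1.25)·(0.5) + (2.25)·(0.5)) / 3 = 7.5/3 = 2.5
  S[B,B] = ((0.5)·(0.5) + (-1.5)·(-1.5) + (0.5)·(0.5) + (0.5)·(0.5)) / 3 = 3/3 = 1
  S = [[6.9167, 2.5],
 [2.5, 1]].

Step 3 — invert S. det(S) = 6.9167·1 - (2.5)² = 0.6667.
  S^{-1} = (1/det) · [[d, -b], [-b, a]] = [[1.5, -3.75],
 [-3.75, 10.375]].

Step 4 — quadratic form (x̄ - mu_0)^T · S^{-1} · (x̄ - mu_0):
  S^{-1} · (x̄ - mu_0) = (10.5, -28.75),
  (x̄ - mu_0)^T · [...] = (0.75)·(10.5) + (-2.5)·(-28.75) = 79.75.

Step 5 — scale by n: T² = 4 · 79.75 = 319.

T² ≈ 319


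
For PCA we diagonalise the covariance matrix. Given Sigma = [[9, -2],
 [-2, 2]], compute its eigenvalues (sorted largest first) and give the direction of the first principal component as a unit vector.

Step 1 — characteristic polynomial of 2×2 Sigma:
  det(Sigma - λI) = λ² - trace · λ + det = 0.
  trace = 9 + 2 = 11, det = 9·2 - (-2)² = 14.
Step 2 — discriminant:
  Δ = trace² - 4·det = 121 - 56 = 65.
Step 3 — eigenvalues:
  λ = (trace ± √Δ)/2 = (11 ± 8.0623)/2,
  λ_1 = 9.5311,  λ_2 = 1.4689.

Step 4 — unit eigenvector for λ_1: solve (Sigma - λ_1 I)v = 0. First row:
  (9 - 9.5311)·v_x + (-2)·v_y = 0, i.e. (-0.5311)·v_x + (-2)·v_y = 0,
  so v ∝ (b, λ_1 - a) = (-2, 0.5311); multiply by -1 so the first entry is positive: u = (2, -0.5311).
  ||u|| = √((2)² + (-0.5311)²) = √(4.2821) ≈ 2.0693,
  v_1 = u/||u|| ≈ (0.9665, -0.2567) (||v_1|| = 1).

λ_1 = 9.5311,  λ_2 = 1.4689;  v_1 ≈ (0.9665, -0.2567)
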